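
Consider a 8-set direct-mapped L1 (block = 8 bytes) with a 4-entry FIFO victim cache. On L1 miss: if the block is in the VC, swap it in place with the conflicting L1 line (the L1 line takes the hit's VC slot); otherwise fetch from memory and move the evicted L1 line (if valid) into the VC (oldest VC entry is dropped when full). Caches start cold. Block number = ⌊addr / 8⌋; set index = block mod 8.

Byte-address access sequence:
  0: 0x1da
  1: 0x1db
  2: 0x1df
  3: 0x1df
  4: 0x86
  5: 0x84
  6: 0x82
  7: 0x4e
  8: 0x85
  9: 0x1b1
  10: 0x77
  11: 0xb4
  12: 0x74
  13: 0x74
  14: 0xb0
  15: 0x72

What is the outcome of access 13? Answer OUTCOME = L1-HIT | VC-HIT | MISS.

0: 0x1da (blk 59, set 3) → MISS  vc=[]
1: 0x1db (blk 59, set 3) → L1-HIT  vc=[]
2: 0x1df (blk 59, set 3) → L1-HIT  vc=[]
3: 0x1df (blk 59, set 3) → L1-HIT  vc=[]
4: 0x86 (blk 16, set 0) → MISS  vc=[]
5: 0x84 (blk 16, set 0) → L1-HIT  vc=[]
6: 0x82 (blk 16, set 0) → L1-HIT  vc=[]
7: 0x4e (blk 9, set 1) → MISS  vc=[]
8: 0x85 (blk 16, set 0) → L1-HIT  vc=[]
9: 0x1b1 (blk 54, set 6) → MISS  vc=[]
10: 0x77 (blk 14, set 6) → MISS  vc=[54]
11: 0xb4 (blk 22, set 6) → MISS  vc=[54, 14]
12: 0x74 (blk 14, set 6) → VC-HIT  vc=[54, 22]
13: 0x74 (blk 14, set 6) → L1-HIT  vc=[54, 22]
14: 0xb0 (blk 22, set 6) → VC-HIT  vc=[54, 14]
15: 0x72 (blk 14, set 6) → VC-HIT  vc=[54, 22]

OUTCOME = L1-HIT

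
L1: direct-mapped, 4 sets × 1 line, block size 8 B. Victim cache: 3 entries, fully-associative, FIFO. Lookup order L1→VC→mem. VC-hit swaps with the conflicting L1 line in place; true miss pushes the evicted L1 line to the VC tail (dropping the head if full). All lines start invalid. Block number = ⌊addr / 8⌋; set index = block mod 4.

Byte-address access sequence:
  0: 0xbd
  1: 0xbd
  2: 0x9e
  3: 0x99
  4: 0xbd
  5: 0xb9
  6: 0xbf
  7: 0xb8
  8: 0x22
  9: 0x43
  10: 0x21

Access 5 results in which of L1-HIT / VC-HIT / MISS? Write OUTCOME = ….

#0 0xbd→b23/s3 MISS; vc=[]
#1 0xbd→b23/s3 L1-HIT; vc=[]
#2 0x9e→b19/s3 MISS; vc=[23]
#3 0x99→b19/s3 L1-HIT; vc=[23]
#4 0xbd→b23/s3 VC-HIT; vc=[19]
#5 0xb9→b23/s3 L1-HIT; vc=[19]
#6 0xbf→b23/s3 L1-HIT; vc=[19]
#7 0xb8→b23/s3 L1-HIT; vc=[19]
#8 0x22→b4/s0 MISS; vc=[19]
#9 0x43→b8/s0 MISS; vc=[19,4]
#10 0x21→b4/s0 VC-HIT; vc=[19,8]

OUTCOME = L1-HIT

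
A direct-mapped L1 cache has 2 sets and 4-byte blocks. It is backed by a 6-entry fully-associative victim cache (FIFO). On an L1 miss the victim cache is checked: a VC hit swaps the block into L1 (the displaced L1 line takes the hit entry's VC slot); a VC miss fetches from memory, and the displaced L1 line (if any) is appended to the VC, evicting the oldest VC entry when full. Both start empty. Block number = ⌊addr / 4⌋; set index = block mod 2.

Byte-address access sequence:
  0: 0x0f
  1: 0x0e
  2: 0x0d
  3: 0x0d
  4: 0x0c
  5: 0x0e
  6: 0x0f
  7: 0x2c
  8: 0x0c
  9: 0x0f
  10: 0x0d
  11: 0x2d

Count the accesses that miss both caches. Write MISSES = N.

  [0] addr=0xf blk=3 s=1: MISS | VC []
  [1] addr=0xe blk=3 s=1: L1-HIT | VC []
  [2] addr=0xd blk=3 s=1: L1-HIT | VC []
  [3] addr=0xd blk=3 s=1: L1-HIT | VC []
  [4] addr=0xc blk=3 s=1: L1-HIT | VC []
  [5] addr=0xe blk=3 s=1: L1-HIT | VC []
  [6] addr=0xf blk=3 s=1: L1-HIT | VC []
  [7] addr=0x2c blk=11 s=1: MISS | VC [3]
  [8] addr=0xc blk=3 s=1: VC-HIT | VC [11]
  [9] addr=0xf blk=3 s=1: L1-HIT | VC [11]
  [10] addr=0xd blk=3 s=1: L1-HIT | VC [11]
  [11] addr=0x2d blk=11 s=1: VC-HIT | VC [3]

MISSES = 2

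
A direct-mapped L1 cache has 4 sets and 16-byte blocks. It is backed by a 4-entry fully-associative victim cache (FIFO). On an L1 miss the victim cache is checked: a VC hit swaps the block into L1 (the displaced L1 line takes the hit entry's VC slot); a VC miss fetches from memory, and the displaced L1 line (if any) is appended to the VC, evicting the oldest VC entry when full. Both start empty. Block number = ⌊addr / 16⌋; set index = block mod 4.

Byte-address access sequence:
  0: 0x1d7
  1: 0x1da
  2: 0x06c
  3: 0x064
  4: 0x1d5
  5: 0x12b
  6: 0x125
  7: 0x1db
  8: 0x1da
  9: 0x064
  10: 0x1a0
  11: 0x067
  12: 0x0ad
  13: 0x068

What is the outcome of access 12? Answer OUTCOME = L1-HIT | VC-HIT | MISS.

OUTCOME = MISS

#0 0x1d7→b29/s1 MISS; vc=[]
#1 0x1da→b29/s1 L1-HIT; vc=[]
#2 0x6c→b6/s2 MISS; vc=[]
#3 0x64→b6/s2 L1-HIT; vc=[]
#4 0x1d5→b29/s1 L1-HIT; vc=[]
#5 0x12b→b18/s2 MISS; vc=[6]
#6 0x125→b18/s2 L1-HIT; vc=[6]
#7 0x1db→b29/s1 L1-HIT; vc=[6]
#8 0x1da→b29/s1 L1-HIT; vc=[6]
#9 0x64→b6/s2 VC-HIT; vc=[18]
#10 0x1a0→b26/s2 MISS; vc=[18,6]
#11 0x67→b6/s2 VC-HIT; vc=[18,26]
#12 0xad→b10/s2 MISS; vc=[18,26,6]
#13 0x68→b6/s2 VC-HIT; vc=[18,26,10]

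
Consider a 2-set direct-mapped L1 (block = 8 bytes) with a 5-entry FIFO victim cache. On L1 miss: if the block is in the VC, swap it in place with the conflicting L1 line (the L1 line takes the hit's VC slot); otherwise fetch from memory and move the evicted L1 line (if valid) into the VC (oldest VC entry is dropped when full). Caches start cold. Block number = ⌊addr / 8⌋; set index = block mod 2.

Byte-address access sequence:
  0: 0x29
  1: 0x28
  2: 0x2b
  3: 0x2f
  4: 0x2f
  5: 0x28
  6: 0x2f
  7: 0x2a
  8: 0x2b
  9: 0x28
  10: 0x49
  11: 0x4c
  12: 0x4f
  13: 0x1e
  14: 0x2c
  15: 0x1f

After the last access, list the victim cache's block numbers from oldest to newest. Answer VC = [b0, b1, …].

0: 0x29 (blk 5, set 1) → MISS  vc=[]
1: 0x28 (blk 5, set 1) → L1-HIT  vc=[]
2: 0x2b (blk 5, set 1) → L1-HIT  vc=[]
3: 0x2f (blk 5, set 1) → L1-HIT  vc=[]
4: 0x2f (blk 5, set 1) → L1-HIT  vc=[]
5: 0x28 (blk 5, set 1) → L1-HIT  vc=[]
6: 0x2f (blk 5, set 1) → L1-HIT  vc=[]
7: 0x2a (blk 5, set 1) → L1-HIT  vc=[]
8: 0x2b (blk 5, set 1) → L1-HIT  vc=[]
9: 0x28 (blk 5, set 1) → L1-HIT  vc=[]
10: 0x49 (blk 9, set 1) → MISS  vc=[5]
11: 0x4c (blk 9, set 1) → L1-HIT  vc=[5]
12: 0x4f (blk 9, set 1) → L1-HIT  vc=[5]
13: 0x1e (blk 3, set 1) → MISS  vc=[5, 9]
14: 0x2c (blk 5, set 1) → VC-HIT  vc=[3, 9]
15: 0x1f (blk 3, set 1) → VC-HIT  vc=[5, 9]

VC = [5, 9]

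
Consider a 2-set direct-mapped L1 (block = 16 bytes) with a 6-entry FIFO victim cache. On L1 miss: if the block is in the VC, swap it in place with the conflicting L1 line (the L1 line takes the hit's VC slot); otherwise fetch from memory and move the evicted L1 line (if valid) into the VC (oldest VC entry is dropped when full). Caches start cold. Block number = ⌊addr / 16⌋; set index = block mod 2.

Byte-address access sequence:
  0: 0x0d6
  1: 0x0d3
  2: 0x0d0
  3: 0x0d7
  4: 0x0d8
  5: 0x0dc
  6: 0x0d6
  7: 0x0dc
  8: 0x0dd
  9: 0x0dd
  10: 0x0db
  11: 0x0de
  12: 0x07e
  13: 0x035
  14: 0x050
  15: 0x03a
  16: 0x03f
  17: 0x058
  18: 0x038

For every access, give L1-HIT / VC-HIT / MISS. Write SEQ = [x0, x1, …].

SEQ = [MISS, L1-HIT, L1-HIT, L1-HIT, L1-HIT, L1-HIT, L1-HIT, L1-HIT, L1-HIT, L1-HIT, L1-HIT, L1-HIT, MISS, MISS, MISS, VC-HIT, L1-HIT, VC-HIT, VC-HIT]

  [0] addr=0xd6 blk=13 s=1: MISS | VC []
  [1] addr=0xd3 blk=13 s=1: L1-HIT | VC []
  [2] addr=0xd0 blk=13 s=1: L1-HIT | VC []
  [3] addr=0xd7 blk=13 s=1: L1-HIT | VC []
  [4] addr=0xd8 blk=13 s=1: L1-HIT | VC []
  [5] addr=0xdc blk=13 s=1: L1-HIT | VC []
  [6] addr=0xd6 blk=13 s=1: L1-HIT | VC []
  [7] addr=0xdc blk=13 s=1: L1-HIT | VC []
  [8] addr=0xdd blk=13 s=1: L1-HIT | VC []
  [9] addr=0xdd blk=13 s=1: L1-HIT | VC []
  [10] addr=0xdb blk=13 s=1: L1-HIT | VC []
  [11] addr=0xde blk=13 s=1: L1-HIT | VC []
  [12] addr=0x7e blk=7 s=1: MISS | VC [13]
  [13] addr=0x35 blk=3 s=1: MISS | VC [13, 7]
  [14] addr=0x50 blk=5 s=1: MISS | VC [13, 7, 3]
  [15] addr=0x3a blk=3 s=1: VC-HIT | VC [13, 7, 5]
  [16] addr=0x3f blk=3 s=1: L1-HIT | VC [13, 7, 5]
  [17] addr=0x58 blk=5 s=1: VC-HIT | VC [13, 7, 3]
  [18] addr=0x38 blk=3 s=1: VC-HIT | VC [13, 7, 5]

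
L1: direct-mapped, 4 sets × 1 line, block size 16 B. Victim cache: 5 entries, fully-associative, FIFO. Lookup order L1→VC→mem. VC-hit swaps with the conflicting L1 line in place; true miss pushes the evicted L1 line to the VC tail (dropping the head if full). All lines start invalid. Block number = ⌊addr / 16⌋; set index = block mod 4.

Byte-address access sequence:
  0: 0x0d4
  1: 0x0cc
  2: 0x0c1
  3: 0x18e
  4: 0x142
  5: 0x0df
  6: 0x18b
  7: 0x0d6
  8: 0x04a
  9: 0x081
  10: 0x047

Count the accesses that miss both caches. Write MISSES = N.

#0 0xd4→b13/s1 MISS; vc=[]
#1 0xcc→b12/s0 MISS; vc=[]
#2 0xc1→b12/s0 L1-HIT; vc=[]
#3 0x18e→b24/s0 MISS; vc=[12]
#4 0x142→b20/s0 MISS; vc=[12,24]
#5 0xdf→b13/s1 L1-HIT; vc=[12,24]
#6 0x18b→b24/s0 VC-HIT; vc=[12,20]
#7 0xd6→b13/s1 L1-HIT; vc=[12,20]
#8 0x4a→b4/s0 MISS; vc=[12,20,24]
#9 0x81→b8/s0 MISS; vc=[12,20,24,4]
#10 0x47→b4/s0 VC-HIT; vc=[12,20,24,8]

MISSES = 6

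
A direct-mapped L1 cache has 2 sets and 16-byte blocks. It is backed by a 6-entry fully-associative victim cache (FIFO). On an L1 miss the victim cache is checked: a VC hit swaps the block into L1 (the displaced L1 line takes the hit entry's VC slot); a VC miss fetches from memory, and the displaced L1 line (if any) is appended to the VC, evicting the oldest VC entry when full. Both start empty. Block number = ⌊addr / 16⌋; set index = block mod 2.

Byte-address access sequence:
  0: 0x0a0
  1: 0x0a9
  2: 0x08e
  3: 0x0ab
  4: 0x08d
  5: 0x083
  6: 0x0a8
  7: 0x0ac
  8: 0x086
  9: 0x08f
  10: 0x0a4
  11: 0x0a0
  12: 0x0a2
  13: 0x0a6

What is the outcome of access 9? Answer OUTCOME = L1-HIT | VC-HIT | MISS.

  [0] addr=0xa0 blk=10 s=0: MISS | VC []
  [1] addr=0xa9 blk=10 s=0: L1-HIT | VC []
  [2] addr=0x8e blk=8 s=0: MISS | VC [10]
  [3] addr=0xab blk=10 s=0: VC-HIT | VC [8]
  [4] addr=0x8d blk=8 s=0: VC-HIT | VC [10]
  [5] addr=0x83 blk=8 s=0: L1-HIT | VC [10]
  [6] addr=0xa8 blk=10 s=0: VC-HIT | VC [8]
  [7] addr=0xac blk=10 s=0: L1-HIT | VC [8]
  [8] addr=0x86 blk=8 s=0: VC-HIT | VC [10]
  [9] addr=0x8f blk=8 s=0: L1-HIT | VC [10]
  [10] addr=0xa4 blk=10 s=0: VC-HIT | VC [8]
  [11] addr=0xa0 blk=10 s=0: L1-HIT | VC [8]
  [12] addr=0xa2 blk=10 s=0: L1-HIT | VC [8]
  [13] addr=0xa6 blk=10 s=0: L1-HIT | VC [8]

OUTCOME = L1-HIT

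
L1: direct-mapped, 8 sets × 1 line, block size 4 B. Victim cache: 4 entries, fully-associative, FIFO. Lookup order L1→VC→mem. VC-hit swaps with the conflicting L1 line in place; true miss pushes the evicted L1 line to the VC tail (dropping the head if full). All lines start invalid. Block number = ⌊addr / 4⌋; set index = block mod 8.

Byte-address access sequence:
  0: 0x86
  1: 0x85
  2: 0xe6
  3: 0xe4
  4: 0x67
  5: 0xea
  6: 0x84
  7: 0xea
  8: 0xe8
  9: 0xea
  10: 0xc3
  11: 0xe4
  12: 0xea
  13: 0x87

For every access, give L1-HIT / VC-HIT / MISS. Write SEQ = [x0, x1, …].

  [0] addr=0x86 blk=33 s=1: MISS | VC []
  [1] addr=0x85 blk=33 s=1: L1-HIT | VC []
  [2] addr=0xe6 blk=57 s=1: MISS | VC [33]
  [3] addr=0xe4 blk=57 s=1: L1-HIT | VC [33]
  [4] addr=0x67 blk=25 s=1: MISS | VC [33, 57]
  [5] addr=0xea blk=58 s=2: MISS | VC [33, 57]
  [6] addr=0x84 blk=33 s=1: VC-HIT | VC [25, 57]
  [7] addr=0xea blk=58 s=2: L1-HIT | VC [25, 57]
  [8] addr=0xe8 blk=58 s=2: L1-HIT | VC [25, 57]
  [9] addr=0xea blk=58 s=2: L1-HIT | VC [25, 57]
  [10] addr=0xc3 blk=48 s=0: MISS | VC [25, 57]
  [11] addr=0xe4 blk=57 s=1: VC-HIT | VC [25, 33]
  [12] addr=0xea blk=58 s=2: L1-HIT | VC [25, 33]
  [13] addr=0x87 blk=33 s=1: VC-HIT | VC [25, 57]

SEQ = [MISS, L1-HIT, MISS, L1-HIT, MISS, MISS, VC-HIT, L1-HIT, L1-HIT, L1-HIT, MISS, VC-HIT, L1-HIT, VC-HIT]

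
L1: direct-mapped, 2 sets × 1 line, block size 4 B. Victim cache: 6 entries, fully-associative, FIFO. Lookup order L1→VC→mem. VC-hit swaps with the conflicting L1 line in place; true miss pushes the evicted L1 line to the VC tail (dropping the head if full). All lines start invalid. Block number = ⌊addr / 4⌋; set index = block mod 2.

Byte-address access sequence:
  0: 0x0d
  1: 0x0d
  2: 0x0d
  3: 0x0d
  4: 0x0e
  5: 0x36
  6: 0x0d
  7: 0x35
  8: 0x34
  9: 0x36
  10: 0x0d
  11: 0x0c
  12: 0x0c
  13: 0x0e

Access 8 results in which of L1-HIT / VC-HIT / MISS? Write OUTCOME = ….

#0 0xd→b3/s1 MISS; vc=[]
#1 0xd→b3/s1 L1-HIT; vc=[]
#2 0xd→b3/s1 L1-HIT; vc=[]
#3 0xd→b3/s1 L1-HIT; vc=[]
#4 0xe→b3/s1 L1-HIT; vc=[]
#5 0x36→b13/s1 MISS; vc=[3]
#6 0xd→b3/s1 VC-HIT; vc=[13]
#7 0x35→b13/s1 VC-HIT; vc=[3]
#8 0x34→b13/s1 L1-HIT; vc=[3]
#9 0x36→b13/s1 L1-HIT; vc=[3]
#10 0xd→b3/s1 VC-HIT; vc=[13]
#11 0xc→b3/s1 L1-HIT; vc=[13]
#12 0xc→b3/s1 L1-HIT; vc=[13]
#13 0xe→b3/s1 L1-HIT; vc=[13]

OUTCOME = L1-HIT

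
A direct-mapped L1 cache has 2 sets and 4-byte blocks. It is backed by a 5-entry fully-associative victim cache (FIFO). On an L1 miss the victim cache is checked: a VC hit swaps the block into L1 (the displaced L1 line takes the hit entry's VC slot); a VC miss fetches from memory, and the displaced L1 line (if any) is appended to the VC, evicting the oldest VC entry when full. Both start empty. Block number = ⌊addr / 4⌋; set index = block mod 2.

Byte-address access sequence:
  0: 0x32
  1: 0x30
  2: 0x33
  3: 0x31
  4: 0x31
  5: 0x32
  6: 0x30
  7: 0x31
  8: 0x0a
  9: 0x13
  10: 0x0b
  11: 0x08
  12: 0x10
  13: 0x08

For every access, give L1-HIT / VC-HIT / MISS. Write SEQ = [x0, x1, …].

  [0] addr=0x32 blk=12 s=0: MISS | VC []
  [1] addr=0x30 blk=12 s=0: L1-HIT | VC []
  [2] addr=0x33 blk=12 s=0: L1-HIT | VC []
  [3] addr=0x31 blk=12 s=0: L1-HIT | VC []
  [4] addr=0x31 blk=12 s=0: L1-HIT | VC []
  [5] addr=0x32 blk=12 s=0: L1-HIT | VC []
  [6] addr=0x30 blk=12 s=0: L1-HIT | VC []
  [7] addr=0x31 blk=12 s=0: L1-HIT | VC []
  [8] addr=0xa blk=2 s=0: MISS | VC [12]
  [9] addr=0x13 blk=4 s=0: MISS | VC [12, 2]
  [10] addr=0xb blk=2 s=0: VC-HIT | VC [12, 4]
  [11] addr=0x8 blk=2 s=0: L1-HIT | VC [12, 4]
  [12] addr=0x10 blk=4 s=0: VC-HIT | VC [12, 2]
  [13] addr=0x8 blk=2 s=0: VC-HIT | VC [12, 4]

SEQ = [MISS, L1-HIT, L1-HIT, L1-HIT, L1-HIT, L1-HIT, L1-HIT, L1-HIT, MISS, MISS, VC-HIT, L1-HIT, VC-HIT, VC-HIT]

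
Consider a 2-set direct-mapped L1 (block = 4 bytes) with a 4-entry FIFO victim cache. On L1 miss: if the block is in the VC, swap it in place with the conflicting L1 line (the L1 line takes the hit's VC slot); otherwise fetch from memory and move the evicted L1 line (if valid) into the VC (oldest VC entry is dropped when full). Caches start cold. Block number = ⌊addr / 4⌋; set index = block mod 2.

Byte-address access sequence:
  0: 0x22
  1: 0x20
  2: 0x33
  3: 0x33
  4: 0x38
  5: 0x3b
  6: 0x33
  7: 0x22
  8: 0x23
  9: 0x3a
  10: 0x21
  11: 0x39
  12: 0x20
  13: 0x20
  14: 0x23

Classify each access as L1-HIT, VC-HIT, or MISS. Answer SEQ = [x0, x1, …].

0: 0x22 (blk 8, set 0) → MISS  vc=[]
1: 0x20 (blk 8, set 0) → L1-HIT  vc=[]
2: 0x33 (blk 12, set 0) → MISS  vc=[8]
3: 0x33 (blk 12, set 0) → L1-HIT  vc=[8]
4: 0x38 (blk 14, set 0) → MISS  vc=[8, 12]
5: 0x3b (blk 14, set 0) → L1-HIT  vc=[8, 12]
6: 0x33 (blk 12, set 0) → VC-HIT  vc=[8, 14]
7: 0x22 (blk 8, set 0) → VC-HIT  vc=[12, 14]
8: 0x23 (blk 8, set 0) → L1-HIT  vc=[12, 14]
9: 0x3a (blk 14, set 0) → VC-HIT  vc=[12, 8]
10: 0x21 (blk 8, set 0) → VC-HIT  vc=[12, 14]
11: 0x39 (blk 14, set 0) → VC-HIT  vc=[12, 8]
12: 0x20 (blk 8, set 0) → VC-HIT  vc=[12, 14]
13: 0x20 (blk 8, set 0) → L1-HIT  vc=[12, 14]
14: 0x23 (blk 8, set 0) → L1-HIT  vc=[12, 14]

SEQ = [MISS, L1-HIT, MISS, L1-HIT, MISS, L1-HIT, VC-HIT, VC-HIT, L1-HIT, VC-HIT, VC-HIT, VC-HIT, VC-HIT, L1-HIT, L1-HIT]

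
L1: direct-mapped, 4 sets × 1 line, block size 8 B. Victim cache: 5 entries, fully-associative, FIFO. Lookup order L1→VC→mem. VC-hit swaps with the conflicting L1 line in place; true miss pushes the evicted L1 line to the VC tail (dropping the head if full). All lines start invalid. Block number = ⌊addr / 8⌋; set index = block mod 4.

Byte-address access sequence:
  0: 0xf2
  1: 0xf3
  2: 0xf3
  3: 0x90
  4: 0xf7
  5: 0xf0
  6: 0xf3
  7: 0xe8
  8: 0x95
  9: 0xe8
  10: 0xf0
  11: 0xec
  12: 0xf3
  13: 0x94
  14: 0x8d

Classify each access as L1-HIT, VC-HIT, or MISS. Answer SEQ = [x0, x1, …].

#0 0xf2→b30/s2 MISS; vc=[]
#1 0xf3→b30/s2 L1-HIT; vc=[]
#2 0xf3→b30/s2 L1-HIT; vc=[]
#3 0x90→b18/s2 MISS; vc=[30]
#4 0xf7→b30/s2 VC-HIT; vc=[18]
#5 0xf0→b30/s2 L1-HIT; vc=[18]
#6 0xf3→b30/s2 L1-HIT; vc=[18]
#7 0xe8→b29/s1 MISS; vc=[18]
#8 0x95→b18/s2 VC-HIT; vc=[30]
#9 0xe8→b29/s1 L1-HIT; vc=[30]
#10 0xf0→b30/s2 VC-HIT; vc=[18]
#11 0xec→b29/s1 L1-HIT; vc=[18]
#12 0xf3→b30/s2 L1-HIT; vc=[18]
#13 0x94→b18/s2 VC-HIT; vc=[30]
#14 0x8d→b17/s1 MISS; vc=[30,29]

SEQ = [MISS, L1-HIT, L1-HIT, MISS, VC-HIT, L1-HIT, L1-HIT, MISS, VC-HIT, L1-HIT, VC-HIT, L1-HIT, L1-HIT, VC-HIT, MISS]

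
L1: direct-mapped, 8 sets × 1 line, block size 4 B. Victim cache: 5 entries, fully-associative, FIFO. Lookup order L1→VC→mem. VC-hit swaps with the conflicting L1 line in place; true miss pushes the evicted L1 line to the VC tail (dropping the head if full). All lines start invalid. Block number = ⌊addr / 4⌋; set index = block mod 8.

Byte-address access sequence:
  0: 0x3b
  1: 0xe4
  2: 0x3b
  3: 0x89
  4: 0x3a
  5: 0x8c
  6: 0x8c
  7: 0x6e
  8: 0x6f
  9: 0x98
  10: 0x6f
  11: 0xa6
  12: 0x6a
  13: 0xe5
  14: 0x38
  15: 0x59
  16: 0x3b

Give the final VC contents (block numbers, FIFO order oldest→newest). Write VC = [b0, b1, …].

VC = [35, 38, 41, 34, 22]

#0 0x3b→b14/s6 MISS; vc=[]
#1 0xe4→b57/s1 MISS; vc=[]
#2 0x3b→b14/s6 L1-HIT; vc=[]
#3 0x89→b34/s2 MISS; vc=[]
#4 0x3a→b14/s6 L1-HIT; vc=[]
#5 0x8c→b35/s3 MISS; vc=[]
#6 0x8c→b35/s3 L1-HIT; vc=[]
#7 0x6e→b27/s3 MISS; vc=[35]
#8 0x6f→b27/s3 L1-HIT; vc=[35]
#9 0x98→b38/s6 MISS; vc=[35,14]
#10 0x6f→b27/s3 L1-HIT; vc=[35,14]
#11 0xa6→b41/s1 MISS; vc=[35,14,57]
#12 0x6a→b26/s2 MISS; vc=[35,14,57,34]
#13 0xe5→b57/s1 VC-HIT; vc=[35,14,41,34]
#14 0x38→b14/s6 VC-HIT; vc=[35,38,41,34]
#15 0x59→b22/s6 MISS; vc=[35,38,41,34,14]
#16 0x3b→b14/s6 VC-HIT; vc=[35,38,41,34,22]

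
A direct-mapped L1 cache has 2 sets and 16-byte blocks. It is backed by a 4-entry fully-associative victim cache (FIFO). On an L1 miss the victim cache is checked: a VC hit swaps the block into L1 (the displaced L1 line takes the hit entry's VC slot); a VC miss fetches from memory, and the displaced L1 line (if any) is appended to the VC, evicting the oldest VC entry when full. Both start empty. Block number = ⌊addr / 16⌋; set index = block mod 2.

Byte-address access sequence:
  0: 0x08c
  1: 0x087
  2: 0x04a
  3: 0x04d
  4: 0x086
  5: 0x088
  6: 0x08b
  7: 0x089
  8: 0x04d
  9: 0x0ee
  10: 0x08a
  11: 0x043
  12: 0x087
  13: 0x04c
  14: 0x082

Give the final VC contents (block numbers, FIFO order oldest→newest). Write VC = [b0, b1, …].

VC = [14, 4]

0: 0x8c (blk 8, set 0) → MISS  vc=[]
1: 0x87 (blk 8, set 0) → L1-HIT  vc=[]
2: 0x4a (blk 4, set 0) → MISS  vc=[8]
3: 0x4d (blk 4, set 0) → L1-HIT  vc=[8]
4: 0x86 (blk 8, set 0) → VC-HIT  vc=[4]
5: 0x88 (blk 8, set 0) → L1-HIT  vc=[4]
6: 0x8b (blk 8, set 0) → L1-HIT  vc=[4]
7: 0x89 (blk 8, set 0) → L1-HIT  vc=[4]
8: 0x4d (blk 4, set 0) → VC-HIT  vc=[8]
9: 0xee (blk 14, set 0) → MISS  vc=[8, 4]
10: 0x8a (blk 8, set 0) → VC-HIT  vc=[14, 4]
11: 0x43 (blk 4, set 0) → VC-HIT  vc=[14, 8]
12: 0x87 (blk 8, set 0) → VC-HIT  vc=[14, 4]
13: 0x4c (blk 4, set 0) → VC-HIT  vc=[14, 8]
14: 0x82 (blk 8, set 0) → VC-HIT  vc=[14, 4]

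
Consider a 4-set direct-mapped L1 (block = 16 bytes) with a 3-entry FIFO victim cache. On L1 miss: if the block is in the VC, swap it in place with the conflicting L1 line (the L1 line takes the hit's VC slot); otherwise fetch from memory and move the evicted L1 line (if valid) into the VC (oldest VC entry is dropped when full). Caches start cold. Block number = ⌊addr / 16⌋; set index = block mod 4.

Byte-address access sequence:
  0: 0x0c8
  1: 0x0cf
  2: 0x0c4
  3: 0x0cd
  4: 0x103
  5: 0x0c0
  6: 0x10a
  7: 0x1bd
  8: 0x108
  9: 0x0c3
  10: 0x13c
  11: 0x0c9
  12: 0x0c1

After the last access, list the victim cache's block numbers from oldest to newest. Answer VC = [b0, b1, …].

VC = [16, 27]

#0 0xc8→b12/s0 MISS; vc=[]
#1 0xcf→b12/s0 L1-HIT; vc=[]
#2 0xc4→b12/s0 L1-HIT; vc=[]
#3 0xcd→b12/s0 L1-HIT; vc=[]
#4 0x103→b16/s0 MISS; vc=[12]
#5 0xc0→b12/s0 VC-HIT; vc=[16]
#6 0x10a→b16/s0 VC-HIT; vc=[12]
#7 0x1bd→b27/s3 MISS; vc=[12]
#8 0x108→b16/s0 L1-HIT; vc=[12]
#9 0xc3→b12/s0 VC-HIT; vc=[16]
#10 0x13c→b19/s3 MISS; vc=[16,27]
#11 0xc9→b12/s0 L1-HIT; vc=[16,27]
#12 0xc1→b12/s0 L1-HIT; vc=[16,27]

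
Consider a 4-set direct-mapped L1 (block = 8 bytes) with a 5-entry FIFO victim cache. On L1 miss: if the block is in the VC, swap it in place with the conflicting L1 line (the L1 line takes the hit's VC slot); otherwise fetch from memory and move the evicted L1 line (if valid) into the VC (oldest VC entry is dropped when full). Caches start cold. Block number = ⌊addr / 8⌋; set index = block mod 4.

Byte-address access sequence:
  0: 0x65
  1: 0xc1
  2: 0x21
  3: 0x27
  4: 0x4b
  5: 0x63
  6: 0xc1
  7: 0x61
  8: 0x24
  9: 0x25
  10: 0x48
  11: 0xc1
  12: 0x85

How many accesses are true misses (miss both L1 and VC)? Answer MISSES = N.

MISSES = 5

#0 0x65→b12/s0 MISS; vc=[]
#1 0xc1→b24/s0 MISS; vc=[12]
#2 0x21→b4/s0 MISS; vc=[12,24]
#3 0x27→b4/s0 L1-HIT; vc=[12,24]
#4 0x4b→b9/s1 MISS; vc=[12,24]
#5 0x63→b12/s0 VC-HIT; vc=[4,24]
#6 0xc1→b24/s0 VC-HIT; vc=[4,12]
#7 0x61→b12/s0 VC-HIT; vc=[4,24]
#8 0x24→b4/s0 VC-HIT; vc=[12,24]
#9 0x25→b4/s0 L1-HIT; vc=[12,24]
#10 0x48→b9/s1 L1-HIT; vc=[12,24]
#11 0xc1→b24/s0 VC-HIT; vc=[12,4]
#12 0x85→b16/s0 MISS; vc=[12,4,24]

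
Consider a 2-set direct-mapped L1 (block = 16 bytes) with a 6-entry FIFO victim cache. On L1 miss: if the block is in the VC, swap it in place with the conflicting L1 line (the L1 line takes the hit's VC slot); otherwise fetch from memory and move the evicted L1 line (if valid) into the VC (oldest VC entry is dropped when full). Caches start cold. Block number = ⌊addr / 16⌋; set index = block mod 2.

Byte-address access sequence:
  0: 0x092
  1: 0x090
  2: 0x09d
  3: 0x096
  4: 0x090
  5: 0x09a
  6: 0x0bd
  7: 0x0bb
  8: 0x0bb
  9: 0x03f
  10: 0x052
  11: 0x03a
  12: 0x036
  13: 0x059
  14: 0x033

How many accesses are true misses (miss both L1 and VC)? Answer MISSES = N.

MISSES = 4

  [0] addr=0x92 blk=9 s=1: MISS | VC []
  [1] addr=0x90 blk=9 s=1: L1-HIT | VC []
  [2] addr=0x9d blk=9 s=1: L1-HIT | VC []
  [3] addr=0x96 blk=9 s=1: L1-HIT | VC []
  [4] addr=0x90 blk=9 s=1: L1-HIT | VC []
  [5] addr=0x9a blk=9 s=1: L1-HIT | VC []
  [6] addr=0xbd blk=11 s=1: MISS | VC [9]
  [7] addr=0xbb blk=11 s=1: L1-HIT | VC [9]
  [8] addr=0xbb blk=11 s=1: L1-HIT | VC [9]
  [9] addr=0x3f blk=3 s=1: MISS | VC [9, 11]
  [10] addr=0x52 blk=5 s=1: MISS | VC [9, 11, 3]
  [11] addr=0x3a blk=3 s=1: VC-HIT | VC [9, 11, 5]
  [12] addr=0x36 blk=3 s=1: L1-HIT | VC [9, 11, 5]
  [13] addr=0x59 blk=5 s=1: VC-HIT | VC [9, 11, 3]
  [14] addr=0x33 blk=3 s=1: VC-HIT | VC [9, 11, 5]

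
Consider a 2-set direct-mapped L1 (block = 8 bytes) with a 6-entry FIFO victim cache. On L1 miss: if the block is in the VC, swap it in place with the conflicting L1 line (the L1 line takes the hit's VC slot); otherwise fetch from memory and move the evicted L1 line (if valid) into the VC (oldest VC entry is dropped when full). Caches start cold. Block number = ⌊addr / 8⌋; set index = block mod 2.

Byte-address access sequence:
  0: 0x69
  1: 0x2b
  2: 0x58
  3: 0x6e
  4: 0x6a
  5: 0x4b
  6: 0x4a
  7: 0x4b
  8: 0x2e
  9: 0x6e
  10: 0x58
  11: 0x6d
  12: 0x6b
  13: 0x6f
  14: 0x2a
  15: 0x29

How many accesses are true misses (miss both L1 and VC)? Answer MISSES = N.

MISSES = 4

  [0] addr=0x69 blk=13 s=1: MISS | VC []
  [1] addr=0x2b blk=5 s=1: MISS | VC [13]
  [2] addr=0x58 blk=11 s=1: MISS | VC [13, 5]
  [3] addr=0x6e blk=13 s=1: VC-HIT | VC [11, 5]
  [4] addr=0x6a blk=13 s=1: L1-HIT | VC [11, 5]
  [5] addr=0x4b blk=9 s=1: MISS | VC [11, 5, 13]
  [6] addr=0x4a blk=9 s=1: L1-HIT | VC [11, 5, 13]
  [7] addr=0x4b blk=9 s=1: L1-HIT | VC [11, 5, 13]
  [8] addr=0x2e blk=5 s=1: VC-HIT | VC [11, 9, 13]
  [9] addr=0x6e blk=13 s=1: VC-HIT | VC [11, 9, 5]
  [10] addr=0x58 blk=11 s=1: VC-HIT | VC [13, 9, 5]
  [11] addr=0x6d blk=13 s=1: VC-HIT | VC [11, 9, 5]
  [12] addr=0x6b blk=13 s=1: L1-HIT | VC [11, 9, 5]
  [13] addr=0x6f blk=13 s=1: L1-HIT | VC [11, 9, 5]
  [14] addr=0x2a blk=5 s=1: VC-HIT | VC [11, 9, 13]
  [15] addr=0x29 blk=5 s=1: L1-HIT | VC [11, 9, 13]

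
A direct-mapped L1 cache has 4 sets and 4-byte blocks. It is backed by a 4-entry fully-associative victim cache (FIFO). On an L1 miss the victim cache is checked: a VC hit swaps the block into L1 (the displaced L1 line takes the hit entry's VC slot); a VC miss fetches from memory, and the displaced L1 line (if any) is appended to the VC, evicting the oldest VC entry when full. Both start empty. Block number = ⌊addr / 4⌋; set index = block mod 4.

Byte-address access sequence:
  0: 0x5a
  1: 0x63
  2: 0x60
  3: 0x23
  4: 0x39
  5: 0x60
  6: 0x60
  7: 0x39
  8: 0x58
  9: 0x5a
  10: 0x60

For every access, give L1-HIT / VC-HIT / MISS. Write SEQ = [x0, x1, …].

0: 0x5a (blk 22, set 2) → MISS  vc=[]
1: 0x63 (blk 24, set 0) → MISS  vc=[]
2: 0x60 (blk 24, set 0) → L1-HIT  vc=[]
3: 0x23 (blk 8, set 0) → MISS  vc=[24]
4: 0x39 (blk 14, set 2) → MISS  vc=[24, 22]
5: 0x60 (blk 24, set 0) → VC-HIT  vc=[8, 22]
6: 0x60 (blk 24, set 0) → L1-HIT  vc=[8, 22]
7: 0x39 (blk 14, set 2) → L1-HIT  vc=[8, 22]
8: 0x58 (blk 22, set 2) → VC-HIT  vc=[8, 14]
9: 0x5a (blk 22, set 2) → L1-HIT  vc=[8, 14]
10: 0x60 (blk 24, set 0) → L1-HIT  vc=[8, 14]

SEQ = [MISS, MISS, L1-HIT, MISS, MISS, VC-HIT, L1-HIT, L1-HIT, VC-HIT, L1-HIT, L1-HIT]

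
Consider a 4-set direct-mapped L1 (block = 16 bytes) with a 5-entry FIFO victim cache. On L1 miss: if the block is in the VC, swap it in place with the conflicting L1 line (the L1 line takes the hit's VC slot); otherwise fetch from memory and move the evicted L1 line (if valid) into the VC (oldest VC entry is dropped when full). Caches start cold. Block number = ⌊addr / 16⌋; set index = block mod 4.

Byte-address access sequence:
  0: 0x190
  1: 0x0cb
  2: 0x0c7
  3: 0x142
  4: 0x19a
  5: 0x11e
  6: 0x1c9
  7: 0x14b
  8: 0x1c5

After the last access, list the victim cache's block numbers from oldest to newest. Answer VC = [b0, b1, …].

#0 0x190→b25/s1 MISS; vc=[]
#1 0xcb→b12/s0 MISS; vc=[]
#2 0xc7→b12/s0 L1-HIT; vc=[]
#3 0x142→b20/s0 MISS; vc=[12]
#4 0x19a→b25/s1 L1-HIT; vc=[12]
#5 0x11e→b17/s1 MISS; vc=[12,25]
#6 0x1c9→b28/s0 MISS; vc=[12,25,20]
#7 0x14b→b20/s0 VC-HIT; vc=[12,25,28]
#8 0x1c5→b28/s0 VC-HIT; vc=[12,25,20]

VC = [12, 25, 20]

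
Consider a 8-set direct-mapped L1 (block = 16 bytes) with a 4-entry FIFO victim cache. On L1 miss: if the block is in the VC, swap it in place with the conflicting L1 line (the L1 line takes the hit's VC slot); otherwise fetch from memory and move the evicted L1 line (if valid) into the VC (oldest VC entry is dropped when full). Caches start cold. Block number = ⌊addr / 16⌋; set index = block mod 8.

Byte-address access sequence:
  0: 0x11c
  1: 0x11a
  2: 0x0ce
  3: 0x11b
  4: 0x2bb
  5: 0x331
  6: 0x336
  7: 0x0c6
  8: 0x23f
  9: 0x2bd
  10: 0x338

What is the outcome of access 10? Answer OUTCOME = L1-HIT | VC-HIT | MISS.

0: 0x11c (blk 17, set 1) → MISS  vc=[]
1: 0x11a (blk 17, set 1) → L1-HIT  vc=[]
2: 0xce (blk 12, set 4) → MISS  vc=[]
3: 0x11b (blk 17, set 1) → L1-HIT  vc=[]
4: 0x2bb (blk 43, set 3) → MISS  vc=[]
5: 0x331 (blk 51, set 3) → MISS  vc=[43]
6: 0x336 (blk 51, set 3) → L1-HIT  vc=[43]
7: 0xc6 (blk 12, set 4) → L1-HIT  vc=[43]
8: 0x23f (blk 35, set 3) → MISS  vc=[43, 51]
9: 0x2bd (blk 43, set 3) → VC-HIT  vc=[35, 51]
10: 0x338 (blk 51, set 3) → VC-HIT  vc=[35, 43]

OUTCOME = VC-HIT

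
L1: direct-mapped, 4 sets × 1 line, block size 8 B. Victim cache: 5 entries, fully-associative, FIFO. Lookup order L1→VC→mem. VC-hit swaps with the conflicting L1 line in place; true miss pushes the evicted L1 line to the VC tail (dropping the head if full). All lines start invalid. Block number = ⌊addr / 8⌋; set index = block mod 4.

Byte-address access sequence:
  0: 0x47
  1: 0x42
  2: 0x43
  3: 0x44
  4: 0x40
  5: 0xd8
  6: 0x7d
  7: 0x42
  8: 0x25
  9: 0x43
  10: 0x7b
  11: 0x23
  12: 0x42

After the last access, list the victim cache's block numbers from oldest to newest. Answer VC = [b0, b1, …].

VC = [27, 4]

0: 0x47 (blk 8, set 0) → MISS  vc=[]
1: 0x42 (blk 8, set 0) → L1-HIT  vc=[]
2: 0x43 (blk 8, set 0) → L1-HIT  vc=[]
3: 0x44 (blk 8, set 0) → L1-HIT  vc=[]
4: 0x40 (blk 8, set 0) → L1-HIT  vc=[]
5: 0xd8 (blk 27, set 3) → MISS  vc=[]
6: 0x7d (blk 15, set 3) → MISS  vc=[27]
7: 0x42 (blk 8, set 0) → L1-HIT  vc=[27]
8: 0x25 (blk 4, set 0) → MISS  vc=[27, 8]
9: 0x43 (blk 8, set 0) → VC-HIT  vc=[27, 4]
10: 0x7b (blk 15, set 3) → L1-HIT  vc=[27, 4]
11: 0x23 (blk 4, set 0) → VC-HIT  vc=[27, 8]
12: 0x42 (blk 8, set 0) → VC-HIT  vc=[27, 4]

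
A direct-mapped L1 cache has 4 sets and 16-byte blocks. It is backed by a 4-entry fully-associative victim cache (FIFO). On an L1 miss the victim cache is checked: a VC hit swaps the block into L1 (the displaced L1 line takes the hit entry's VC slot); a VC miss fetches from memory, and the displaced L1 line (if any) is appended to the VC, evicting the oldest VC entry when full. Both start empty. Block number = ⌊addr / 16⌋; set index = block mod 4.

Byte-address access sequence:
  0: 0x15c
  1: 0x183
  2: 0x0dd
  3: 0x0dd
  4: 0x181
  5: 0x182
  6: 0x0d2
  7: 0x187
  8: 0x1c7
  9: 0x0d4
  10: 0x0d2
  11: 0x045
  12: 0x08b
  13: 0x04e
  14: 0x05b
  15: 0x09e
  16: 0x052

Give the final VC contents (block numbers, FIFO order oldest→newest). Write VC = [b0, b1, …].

VC = [28, 8, 13, 9]

  [0] addr=0x15c blk=21 s=1: MISS | VC []
  [1] addr=0x183 blk=24 s=0: MISS | VC []
  [2] addr=0xdd blk=13 s=1: MISS | VC [21]
  [3] addr=0xdd blk=13 s=1: L1-HIT | VC [21]
  [4] addr=0x181 blk=24 s=0: L1-HIT | VC [21]
  [5] addr=0x182 blk=24 s=0: L1-HIT | VC [21]
  [6] addr=0xd2 blk=13 s=1: L1-HIT | VC [21]
  [7] addr=0x187 blk=24 s=0: L1-HIT | VC [21]
  [8] addr=0x1c7 blk=28 s=0: MISS | VC [21, 24]
  [9] addr=0xd4 blk=13 s=1: L1-HIT | VC [21, 24]
  [10] addr=0xd2 blk=13 s=1: L1-HIT | VC [21, 24]
  [11] addr=0x45 blk=4 s=0: MISS | VC [21, 24, 28]
  [12] addr=0x8b blk=8 s=0: MISS | VC [21, 24, 28, 4]
  [13] addr=0x4e blk=4 s=0: VC-HIT | VC [21, 24, 28, 8]
  [14] addr=0x5b blk=5 s=1: MISS | VC [24, 28, 8, 13]
  [15] addr=0x9e blk=9 s=1: MISS | VC [28, 8, 13, 5]
  [16] addr=0x52 blk=5 s=1: VC-HIT | VC [28, 8, 13, 9]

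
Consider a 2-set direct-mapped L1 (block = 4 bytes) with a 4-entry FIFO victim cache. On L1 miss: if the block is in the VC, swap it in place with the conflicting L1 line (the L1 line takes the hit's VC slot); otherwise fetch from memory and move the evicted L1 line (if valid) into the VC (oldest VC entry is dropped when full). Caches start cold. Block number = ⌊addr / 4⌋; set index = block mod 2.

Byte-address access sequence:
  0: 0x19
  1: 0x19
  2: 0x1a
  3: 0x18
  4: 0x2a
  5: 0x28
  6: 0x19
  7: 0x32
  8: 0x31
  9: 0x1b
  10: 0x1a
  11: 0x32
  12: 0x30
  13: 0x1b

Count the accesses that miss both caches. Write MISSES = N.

MISSES = 3

0: 0x19 (blk 6, set 0) → MISS  vc=[]
1: 0x19 (blk 6, set 0) → L1-HIT  vc=[]
2: 0x1a (blk 6, set 0) → L1-HIT  vc=[]
3: 0x18 (blk 6, set 0) → L1-HIT  vc=[]
4: 0x2a (blk 10, set 0) → MISS  vc=[6]
5: 0x28 (blk 10, set 0) → L1-HIT  vc=[6]
6: 0x19 (blk 6, set 0) → VC-HIT  vc=[10]
7: 0x32 (blk 12, set 0) → MISS  vc=[10, 6]
8: 0x31 (blk 12, set 0) → L1-HIT  vc=[10, 6]
9: 0x1b (blk 6, set 0) → VC-HIT  vc=[10, 12]
10: 0x1a (blk 6, set 0) → L1-HIT  vc=[10, 12]
11: 0x32 (blk 12, set 0) → VC-HIT  vc=[10, 6]
12: 0x30 (blk 12, set 0) → L1-HIT  vc=[10, 6]
13: 0x1b (blk 6, set 0) → VC-HIT  vc=[10, 12]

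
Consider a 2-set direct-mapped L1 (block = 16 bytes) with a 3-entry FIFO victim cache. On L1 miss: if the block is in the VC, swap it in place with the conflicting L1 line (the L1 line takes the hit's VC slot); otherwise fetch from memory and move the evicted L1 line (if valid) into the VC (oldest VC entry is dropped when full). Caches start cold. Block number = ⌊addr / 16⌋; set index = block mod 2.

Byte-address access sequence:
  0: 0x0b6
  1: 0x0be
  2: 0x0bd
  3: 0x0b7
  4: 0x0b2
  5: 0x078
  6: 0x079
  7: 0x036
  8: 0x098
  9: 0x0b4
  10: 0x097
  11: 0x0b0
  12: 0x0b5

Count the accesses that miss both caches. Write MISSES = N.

MISSES = 4

0: 0xb6 (blk 11, set 1) → MISS  vc=[]
1: 0xbe (blk 11, set 1) → L1-HIT  vc=[]
2: 0xbd (blk 11, set 1) → L1-HIT  vc=[]
3: 0xb7 (blk 11, set 1) → L1-HIT  vc=[]
4: 0xb2 (blk 11, set 1) → L1-HIT  vc=[]
5: 0x78 (blk 7, set 1) → MISS  vc=[11]
6: 0x79 (blk 7, set 1) → L1-HIT  vc=[11]
7: 0x36 (blk 3, set 1) → MISS  vc=[11, 7]
8: 0x98 (blk 9, set 1) → MISS  vc=[11, 7, 3]
9: 0xb4 (blk 11, set 1) → VC-HIT  vc=[9, 7, 3]
10: 0x97 (blk 9, set 1) → VC-HIT  vc=[11, 7, 3]
11: 0xb0 (blk 11, set 1) → VC-HIT  vc=[9, 7, 3]
12: 0xb5 (blk 11, set 1) → L1-HIT  vc=[9, 7, 3]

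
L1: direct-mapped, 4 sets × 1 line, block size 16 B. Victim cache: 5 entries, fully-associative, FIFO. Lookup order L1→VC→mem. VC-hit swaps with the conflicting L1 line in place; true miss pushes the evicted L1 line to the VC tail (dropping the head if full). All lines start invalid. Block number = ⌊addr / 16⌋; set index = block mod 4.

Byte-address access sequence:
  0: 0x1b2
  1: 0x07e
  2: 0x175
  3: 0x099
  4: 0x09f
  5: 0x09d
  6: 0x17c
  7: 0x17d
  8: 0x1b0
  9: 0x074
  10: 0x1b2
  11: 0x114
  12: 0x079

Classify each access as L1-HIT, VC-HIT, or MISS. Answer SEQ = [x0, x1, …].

0: 0x1b2 (blk 27, set 3) → MISS  vc=[]
1: 0x7e (blk 7, set 3) → MISS  vc=[27]
2: 0x175 (blk 23, set 3) → MISS  vc=[27, 7]
3: 0x99 (blk 9, set 1) → MISS  vc=[27, 7]
4: 0x9f (blk 9, set 1) → L1-HIT  vc=[27, 7]
5: 0x9d (blk 9, set 1) → L1-HIT  vc=[27, 7]
6: 0x17c (blk 23, set 3) → L1-HIT  vc=[27, 7]
7: 0x17d (blk 23, set 3) → L1-HIT  vc=[27, 7]
8: 0x1b0 (blk 27, set 3) → VC-HIT  vc=[23, 7]
9: 0x74 (blk 7, set 3) → VC-HIT  vc=[23, 27]
10: 0x1b2 (blk 27, set 3) → VC-HIT  vc=[23, 7]
11: 0x114 (blk 17, set 1) → MISS  vc=[23, 7, 9]
12: 0x79 (blk 7, set 3) → VC-HIT  vc=[23, 27, 9]

SEQ = [MISS, MISS, MISS, MISS, L1-HIT, L1-HIT, L1-HIT, L1-HIT, VC-HIT, VC-HIT, VC-HIT, MISS, VC-HIT]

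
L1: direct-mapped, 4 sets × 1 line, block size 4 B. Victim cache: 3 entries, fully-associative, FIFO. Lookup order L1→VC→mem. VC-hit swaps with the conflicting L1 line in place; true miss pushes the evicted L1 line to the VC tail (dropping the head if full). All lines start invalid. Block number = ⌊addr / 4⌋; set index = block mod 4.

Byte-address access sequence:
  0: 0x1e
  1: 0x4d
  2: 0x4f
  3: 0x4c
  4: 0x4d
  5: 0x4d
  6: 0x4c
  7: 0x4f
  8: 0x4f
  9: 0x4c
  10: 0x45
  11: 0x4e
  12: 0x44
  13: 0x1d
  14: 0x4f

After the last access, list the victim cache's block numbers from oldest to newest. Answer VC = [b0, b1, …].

0: 0x1e (blk 7, set 3) → MISS  vc=[]
1: 0x4d (blk 19, set 3) → MISS  vc=[7]
2: 0x4f (blk 19, set 3) → L1-HIT  vc=[7]
3: 0x4c (blk 19, set 3) → L1-HIT  vc=[7]
4: 0x4d (blk 19, set 3) → L1-HIT  vc=[7]
5: 0x4d (blk 19, set 3) → L1-HIT  vc=[7]
6: 0x4c (blk 19, set 3) → L1-HIT  vc=[7]
7: 0x4f (blk 19, set 3) → L1-HIT  vc=[7]
8: 0x4f (blk 19, set 3) → L1-HIT  vc=[7]
9: 0x4c (blk 19, set 3) → L1-HIT  vc=[7]
10: 0x45 (blk 17, set 1) → MISS  vc=[7]
11: 0x4e (blk 19, set 3) → L1-HIT  vc=[7]
12: 0x44 (blk 17, set 1) → L1-HIT  vc=[7]
13: 0x1d (blk 7, set 3) → VC-HIT  vc=[19]
14: 0x4f (blk 19, set 3) → VC-HIT  vc=[7]

VC = [7]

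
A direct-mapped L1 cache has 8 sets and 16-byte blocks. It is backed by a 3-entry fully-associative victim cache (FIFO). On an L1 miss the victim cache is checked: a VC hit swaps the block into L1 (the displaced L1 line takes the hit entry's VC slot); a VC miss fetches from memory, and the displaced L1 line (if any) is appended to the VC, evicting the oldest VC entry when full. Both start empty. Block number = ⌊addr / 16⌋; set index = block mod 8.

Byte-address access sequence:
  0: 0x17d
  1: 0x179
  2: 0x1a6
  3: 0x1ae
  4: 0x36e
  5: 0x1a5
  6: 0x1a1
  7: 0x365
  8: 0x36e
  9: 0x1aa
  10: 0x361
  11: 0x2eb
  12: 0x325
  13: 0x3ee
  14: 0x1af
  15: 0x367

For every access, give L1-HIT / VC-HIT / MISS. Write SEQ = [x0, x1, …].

SEQ = [MISS, L1-HIT, MISS, L1-HIT, MISS, L1-HIT, L1-HIT, L1-HIT, L1-HIT, L1-HIT, L1-HIT, MISS, MISS, MISS, VC-HIT, VC-HIT]

#0 0x17d→b23/s7 MISS; vc=[]
#1 0x179→b23/s7 L1-HIT; vc=[]
#2 0x1a6→b26/s2 MISS; vc=[]
#3 0x1ae→b26/s2 L1-HIT; vc=[]
#4 0x36e→b54/s6 MISS; vc=[]
#5 0x1a5→b26/s2 L1-HIT; vc=[]
#6 0x1a1→b26/s2 L1-HIT; vc=[]
#7 0x365→b54/s6 L1-HIT; vc=[]
#8 0x36e→b54/s6 L1-HIT; vc=[]
#9 0x1aa→b26/s2 L1-HIT; vc=[]
#10 0x361→b54/s6 L1-HIT; vc=[]
#11 0x2eb→b46/s6 MISS; vc=[54]
#12 0x325→b50/s2 MISS; vc=[54,26]
#13 0x3ee→b62/s6 MISS; vc=[54,26,46]
#14 0x1af→b26/s2 VC-HIT; vc=[54,50,46]
#15 0x367→b54/s6 VC-HIT; vc=[62,50,46]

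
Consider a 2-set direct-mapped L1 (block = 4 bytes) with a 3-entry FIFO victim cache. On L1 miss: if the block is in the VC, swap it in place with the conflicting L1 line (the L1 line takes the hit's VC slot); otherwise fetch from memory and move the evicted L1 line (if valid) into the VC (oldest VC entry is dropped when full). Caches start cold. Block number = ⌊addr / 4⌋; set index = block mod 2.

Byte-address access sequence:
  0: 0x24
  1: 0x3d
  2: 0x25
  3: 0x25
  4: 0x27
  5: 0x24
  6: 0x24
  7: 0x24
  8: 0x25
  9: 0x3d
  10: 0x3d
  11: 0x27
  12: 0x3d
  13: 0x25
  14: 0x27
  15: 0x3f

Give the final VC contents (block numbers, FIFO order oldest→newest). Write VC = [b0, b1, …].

#0 0x24→b9/s1 MISS; vc=[]
#1 0x3d→b15/s1 MISS; vc=[9]
#2 0x25→b9/s1 VC-HIT; vc=[15]
#3 0x25→b9/s1 L1-HIT; vc=[15]
#4 0x27→b9/s1 L1-HIT; vc=[15]
#5 0x24→b9/s1 L1-HIT; vc=[15]
#6 0x24→b9/s1 L1-HIT; vc=[15]
#7 0x24→b9/s1 L1-HIT; vc=[15]
#8 0x25→b9/s1 L1-HIT; vc=[15]
#9 0x3d→b15/s1 VC-HIT; vc=[9]
#10 0x3d→b15/s1 L1-HIT; vc=[9]
#11 0x27→b9/s1 VC-HIT; vc=[15]
#12 0x3d→b15/s1 VC-HIT; vc=[9]
#13 0x25→b9/s1 VC-HIT; vc=[15]
#14 0x27→b9/s1 L1-HIT; vc=[15]
#15 0x3f→b15/s1 VC-HIT; vc=[9]

VC = [9]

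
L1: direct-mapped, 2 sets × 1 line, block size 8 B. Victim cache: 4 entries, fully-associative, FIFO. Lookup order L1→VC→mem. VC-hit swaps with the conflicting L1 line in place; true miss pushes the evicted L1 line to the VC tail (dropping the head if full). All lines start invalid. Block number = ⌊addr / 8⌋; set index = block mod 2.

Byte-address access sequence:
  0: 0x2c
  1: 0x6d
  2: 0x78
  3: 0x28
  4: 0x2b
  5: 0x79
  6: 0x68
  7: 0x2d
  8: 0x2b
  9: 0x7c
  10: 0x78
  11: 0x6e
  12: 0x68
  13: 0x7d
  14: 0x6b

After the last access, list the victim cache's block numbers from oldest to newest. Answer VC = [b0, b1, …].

VC = [15, 5]

#0 0x2c→b5/s1 MISS; vc=[]
#1 0x6d→b13/s1 MISS; vc=[5]
#2 0x78→b15/s1 MISS; vc=[5,13]
#3 0x28→b5/s1 VC-HIT; vc=[15,13]
#4 0x2b→b5/s1 L1-HIT; vc=[15,13]
#5 0x79→b15/s1 VC-HIT; vc=[5,13]
#6 0x68→b13/s1 VC-HIT; vc=[5,15]
#7 0x2d→b5/s1 VC-HIT; vc=[13,15]
#8 0x2b→b5/s1 L1-HIT; vc=[13,15]
#9 0x7c→b15/s1 VC-HIT; vc=[13,5]
#10 0x78→b15/s1 L1-HIT; vc=[13,5]
#11 0x6e→b13/s1 VC-HIT; vc=[15,5]
#12 0x68→b13/s1 L1-HIT; vc=[15,5]
#13 0x7d→b15/s1 VC-HIT; vc=[13,5]
#14 0x6b→b13/s1 VC-HIT; vc=[15,5]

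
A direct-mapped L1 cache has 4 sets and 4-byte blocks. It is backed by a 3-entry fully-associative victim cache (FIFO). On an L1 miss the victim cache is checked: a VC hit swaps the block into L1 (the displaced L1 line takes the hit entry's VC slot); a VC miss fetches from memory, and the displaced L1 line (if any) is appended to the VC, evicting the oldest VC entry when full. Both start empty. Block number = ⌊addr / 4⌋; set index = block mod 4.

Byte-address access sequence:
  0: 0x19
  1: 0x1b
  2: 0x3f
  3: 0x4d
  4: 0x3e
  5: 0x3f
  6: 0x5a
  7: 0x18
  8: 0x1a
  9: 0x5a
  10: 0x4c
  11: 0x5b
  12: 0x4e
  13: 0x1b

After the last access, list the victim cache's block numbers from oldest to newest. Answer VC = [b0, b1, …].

0: 0x19 (blk 6, set 2) → MISS  vc=[]
1: 0x1b (blk 6, set 2) → L1-HIT  vc=[]
2: 0x3f (blk 15, set 3) → MISS  vc=[]
3: 0x4d (blk 19, set 3) → MISS  vc=[15]
4: 0x3e (blk 15, set 3) → VC-HIT  vc=[19]
5: 0x3f (blk 15, set 3) → L1-HIT  vc=[19]
6: 0x5a (blk 22, set 2) → MISS  vc=[19, 6]
7: 0x18 (blk 6, set 2) → VC-HIT  vc=[19, 22]
8: 0x1a (blk 6, set 2) → L1-HIT  vc=[19, 22]
9: 0x5a (blk 22, set 2) → VC-HIT  vc=[19, 6]
10: 0x4c (blk 19, set 3) → VC-HIT  vc=[15, 6]
11: 0x5b (blk 22, set 2) → L1-HIT  vc=[15, 6]
12: 0x4e (blk 19, set 3) → L1-HIT  vc=[15, 6]
13: 0x1b (blk 6, set 2) → VC-HIT  vc=[15, 22]

VC = [15, 22]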